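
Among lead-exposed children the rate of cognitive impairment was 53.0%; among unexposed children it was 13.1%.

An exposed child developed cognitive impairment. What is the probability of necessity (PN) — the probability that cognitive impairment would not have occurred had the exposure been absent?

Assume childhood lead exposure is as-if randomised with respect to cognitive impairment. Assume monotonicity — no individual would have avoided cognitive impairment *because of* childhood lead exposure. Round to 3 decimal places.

p₁ = 0.53, p₀ = 0.131.
Under exogeneity and monotonicity, PN = (p₁ − p₀) / p₁.
PN = (0.53 − 0.131) / 0.53 = 0.399 / 0.53 ≈ 0.7528

PN ≈ 0.753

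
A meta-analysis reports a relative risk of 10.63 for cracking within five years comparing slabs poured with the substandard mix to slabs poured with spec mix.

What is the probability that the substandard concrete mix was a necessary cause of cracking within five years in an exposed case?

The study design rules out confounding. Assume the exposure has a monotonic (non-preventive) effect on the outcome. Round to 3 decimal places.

Under exogeneity and monotonicity, PN = (RR − 1) / RR = 1 − 1/RR.
PN = (10.63 − 1) / 10.63 = 9.63 / 10.63 ≈ 0.9059

PN ≈ 0.906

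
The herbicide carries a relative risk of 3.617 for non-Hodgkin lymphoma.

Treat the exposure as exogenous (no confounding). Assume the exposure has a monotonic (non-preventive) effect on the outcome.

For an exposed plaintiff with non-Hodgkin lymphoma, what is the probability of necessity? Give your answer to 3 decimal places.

Under exogeneity and monotonicity, PN = (RR − 1) / RR = 1 − 1/RR.
PN = (3.617 − 1) / 3.617 = 2.617 / 3.617 ≈ 0.7235

PN ≈ 0.724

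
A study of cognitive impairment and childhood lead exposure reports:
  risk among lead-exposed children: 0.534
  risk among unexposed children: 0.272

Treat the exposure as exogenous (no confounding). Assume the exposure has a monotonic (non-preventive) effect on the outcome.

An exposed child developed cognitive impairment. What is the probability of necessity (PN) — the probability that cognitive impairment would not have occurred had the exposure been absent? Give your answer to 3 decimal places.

Let p₁ = 0.534, p₀ = 0.272.
Under exogeneity and monotonicity, PN = (p₁ − p₀) / p₁.
PN = (0.534 − 0.272) / 0.534 = 0.262 / 0.534 ≈ 0.4906

PN ≈ 0.491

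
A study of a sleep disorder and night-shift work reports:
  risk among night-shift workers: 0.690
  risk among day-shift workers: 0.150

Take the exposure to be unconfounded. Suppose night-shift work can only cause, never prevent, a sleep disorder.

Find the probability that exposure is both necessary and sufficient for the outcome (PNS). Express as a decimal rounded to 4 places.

Let p₁ = 0.69, p₀ = 0.15.
Under exogeneity and monotonicity, PNS = p₁ − p₀.
PNS = 0.69 − 0.15 = 0.54

PNS ≈ 0.5400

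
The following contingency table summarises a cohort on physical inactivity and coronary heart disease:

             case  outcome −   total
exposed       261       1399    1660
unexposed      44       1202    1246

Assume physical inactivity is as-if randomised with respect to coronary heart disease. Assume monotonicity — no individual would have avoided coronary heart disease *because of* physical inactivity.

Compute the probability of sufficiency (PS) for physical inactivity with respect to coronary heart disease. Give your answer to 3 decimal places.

PS ≈ 0.126

p₁ = P(outcome | exposed) = 261/1660 = 0.15723
p₀ = P(outcome | unexposed) = 44/1246 = 0.035313
Under exogeneity and monotonicity, PS = (p₁ − p₀)/(1 − p₀).
PS = (0.15723 − 0.035313) / 0.96469 ≈ 0.1264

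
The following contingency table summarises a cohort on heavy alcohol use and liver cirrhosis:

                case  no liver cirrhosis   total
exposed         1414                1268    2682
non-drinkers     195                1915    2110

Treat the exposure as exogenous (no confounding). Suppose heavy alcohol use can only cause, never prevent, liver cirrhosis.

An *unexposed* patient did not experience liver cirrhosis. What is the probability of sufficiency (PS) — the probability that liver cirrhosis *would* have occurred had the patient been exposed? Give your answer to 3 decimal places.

PS ≈ 0.479

p₁ = P(outcome | exposed) = 1414/2682 = 0.52722
p₀ = P(outcome | unexposed) = 195/2110 = 0.092417
Under exogeneity and monotonicity, PS = (p₁ − p₀)/(1 − p₀).
PS = (0.52722 − 0.092417) / 0.90758 ≈ 0.4791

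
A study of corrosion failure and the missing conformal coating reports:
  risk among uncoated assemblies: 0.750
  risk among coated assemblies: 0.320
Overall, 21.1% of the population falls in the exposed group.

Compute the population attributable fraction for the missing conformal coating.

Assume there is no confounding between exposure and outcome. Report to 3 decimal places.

Let p₁ = 0.75, p₀ = 0.32.
Overall risk P(Y=1) = π·p₁ + (1−π)·p₀ = 0.211×0.75 + 0.789×0.32 = 0.41073.
Under exogeneity, PAF = [P(Y=1) − p₀] / P(Y=1).
PAF = (0.41073 − 0.32) / 0.41073 ≈ 0.2209

PAF ≈ 0.221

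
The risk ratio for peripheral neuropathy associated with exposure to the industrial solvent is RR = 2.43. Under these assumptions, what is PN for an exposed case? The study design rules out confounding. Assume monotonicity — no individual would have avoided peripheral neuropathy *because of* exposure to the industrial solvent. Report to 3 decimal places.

PN ≈ 0.588

Under exogeneity and monotonicity, PN = (RR − 1) / RR = 1 − 1/RR.
PN = (2.43 − 1) / 2.43 = 1.43 / 2.43 ≈ 0.5885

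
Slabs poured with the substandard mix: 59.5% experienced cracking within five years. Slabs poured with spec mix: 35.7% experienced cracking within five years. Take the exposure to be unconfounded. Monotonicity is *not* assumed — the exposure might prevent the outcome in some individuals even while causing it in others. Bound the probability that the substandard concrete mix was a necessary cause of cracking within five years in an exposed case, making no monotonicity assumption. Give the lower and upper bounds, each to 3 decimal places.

0.400 ≤ PN ≤ 1.000

p₁ = 0.595, p₀ = 0.357.
Under exogeneity alone the bounds on PN are max{0,(p₁−p₀)/p₁} ≤ PN ≤ min{1,(1−p₀)/p₁}.
  lower = (p₁ − p₀)/p₁ = 0.238 / 0.595 ≈ 0.4000
  upper = min{1, (1 − p₀)/p₁} = 0.643 / 0.595 ≈ 1.0807 → capped at 1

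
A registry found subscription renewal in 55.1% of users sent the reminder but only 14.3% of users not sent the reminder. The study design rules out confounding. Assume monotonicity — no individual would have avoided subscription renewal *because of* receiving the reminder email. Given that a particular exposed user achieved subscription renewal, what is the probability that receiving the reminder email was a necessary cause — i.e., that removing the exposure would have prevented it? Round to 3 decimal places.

PN ≈ 0.740

p₁ = 0.551, p₀ = 0.143.
Under exogeneity and monotonicity, PN = (p₁ − p₀) / p₁.
PN = (0.551 − 0.143) / 0.551 = 0.408 / 0.551 ≈ 0.7405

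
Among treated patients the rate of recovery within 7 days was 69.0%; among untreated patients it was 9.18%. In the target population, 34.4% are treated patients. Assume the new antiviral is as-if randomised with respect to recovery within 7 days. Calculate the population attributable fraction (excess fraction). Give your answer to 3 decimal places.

PAF ≈ 0.692

p₁ = 0.69, p₀ = 0.0918.
Overall risk P(Y=1) = π·p₁ + (1−π)·p₀ = 0.344×0.69 + 0.656×0.0918 = 0.29758.
Under exogeneity, PAF = [P(Y=1) − p₀] / P(Y=1).
PAF = (0.29758 − 0.0918) / 0.29758 ≈ 0.6915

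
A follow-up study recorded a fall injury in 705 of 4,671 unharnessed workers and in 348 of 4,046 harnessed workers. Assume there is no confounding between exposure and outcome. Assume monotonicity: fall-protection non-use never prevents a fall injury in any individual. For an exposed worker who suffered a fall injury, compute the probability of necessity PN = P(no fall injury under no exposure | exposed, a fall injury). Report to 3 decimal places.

PN ≈ 0.430

p₁ = P(outcome | exposed) = 705/4671 = 0.15093
p₀ = P(outcome | unexposed) = 348/4046 = 0.086011
Under exogeneity and monotonicity, PN = (p₁ − p₀) / p₁.
PN = (0.15093 − 0.086011) / 0.15093 = 0.06492 / 0.15093 ≈ 0.4301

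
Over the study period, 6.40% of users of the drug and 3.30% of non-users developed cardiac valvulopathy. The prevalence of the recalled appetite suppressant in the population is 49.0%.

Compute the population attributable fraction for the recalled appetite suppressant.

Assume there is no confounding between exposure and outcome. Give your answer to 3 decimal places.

p₁ = 0.064, p₀ = 0.033.
Overall risk P(Y=1) = π·p₁ + (1−π)·p₀ = 0.49×0.064 + 0.51×0.033 = 0.04819.
Under exogeneity, PAF = [P(Y=1) − p₀] / P(Y=1).
PAF = (0.04819 − 0.033) / 0.04819 ≈ 0.3152

PAF ≈ 0.315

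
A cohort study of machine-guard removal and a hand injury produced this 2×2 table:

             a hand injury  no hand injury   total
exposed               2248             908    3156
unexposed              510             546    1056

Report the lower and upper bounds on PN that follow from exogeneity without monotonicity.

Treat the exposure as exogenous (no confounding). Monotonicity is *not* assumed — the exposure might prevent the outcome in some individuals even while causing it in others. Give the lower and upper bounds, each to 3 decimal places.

p₁ = P(outcome | exposed) = 2248/3156 = 0.71229
p₀ = P(outcome | unexposed) = 510/1056 = 0.48295
Under exogeneity alone the bounds on PN are max{0,(p₁−p₀)/p₁} ≤ PN ≤ min{1,(1−p₀)/p₁}.
  lower = (p₁ − p₀)/p₁ = 0.22934 / 0.71229 ≈ 0.3220
  upper = min{1, (1 − p₀)/p₁} = 0.51705 / 0.71229 ≈ 0.7259

0.322 ≤ PN ≤ 0.726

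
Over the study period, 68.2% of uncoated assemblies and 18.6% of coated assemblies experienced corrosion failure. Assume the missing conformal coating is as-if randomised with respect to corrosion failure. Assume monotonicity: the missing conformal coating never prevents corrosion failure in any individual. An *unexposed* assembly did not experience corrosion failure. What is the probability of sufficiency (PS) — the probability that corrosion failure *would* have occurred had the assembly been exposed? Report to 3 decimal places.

PS ≈ 0.609

p₁ = 0.682, p₀ = 0.186.
Under exogeneity and monotonicity, PS = (p₁ − p₀) / (1 − p₀).
PS = (0.682 − 0.186) / (1 − 0.186) = 0.496 / 0.814 ≈ 0.6093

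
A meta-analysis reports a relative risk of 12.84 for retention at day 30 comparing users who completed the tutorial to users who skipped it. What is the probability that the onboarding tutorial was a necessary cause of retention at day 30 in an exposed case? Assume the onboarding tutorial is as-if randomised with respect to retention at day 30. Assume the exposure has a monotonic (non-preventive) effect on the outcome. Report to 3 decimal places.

Under exogeneity and monotonicity, PN = (RR − 1) / RR = 1 − 1/RR.
PN = (12.84 − 1) / 12.84 = 11.84 / 12.84 ≈ 0.9221

PN ≈ 0.922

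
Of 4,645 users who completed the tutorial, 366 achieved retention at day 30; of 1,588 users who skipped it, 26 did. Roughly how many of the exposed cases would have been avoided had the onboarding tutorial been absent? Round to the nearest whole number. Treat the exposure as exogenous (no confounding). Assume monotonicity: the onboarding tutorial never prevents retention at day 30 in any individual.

about 290 cases

p₁ = P(outcome | exposed) = 366/4645 = 0.078794
p₀ = P(outcome | unexposed) = 26/1588 = 0.016373
PN = (p₁ − p₀)/p₁ = (0.078794 − 0.016373) / 0.078794 ≈ 0.79221.
Attributable cases ≈ PN × (exposed cases) = 0.79221 × 366 ≈ 289.95.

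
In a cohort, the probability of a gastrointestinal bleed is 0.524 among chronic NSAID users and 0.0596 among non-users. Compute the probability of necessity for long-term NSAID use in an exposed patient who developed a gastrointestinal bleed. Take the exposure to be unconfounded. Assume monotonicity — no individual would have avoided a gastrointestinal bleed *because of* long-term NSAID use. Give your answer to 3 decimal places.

Let p₁ = 0.524, p₀ = 0.0596.
Under exogeneity and monotonicity, PN = (p₁ − p₀) / p₁.
PN = (0.524 − 0.0596) / 0.524 = 0.4644 / 0.524 ≈ 0.8863

PN ≈ 0.886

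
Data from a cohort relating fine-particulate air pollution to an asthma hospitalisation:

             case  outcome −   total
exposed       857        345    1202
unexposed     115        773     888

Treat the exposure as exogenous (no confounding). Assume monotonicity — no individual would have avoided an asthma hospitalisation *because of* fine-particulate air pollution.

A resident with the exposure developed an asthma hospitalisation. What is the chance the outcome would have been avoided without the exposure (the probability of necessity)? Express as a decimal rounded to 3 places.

p₁ = P(outcome | exposed) = 857/1202 = 0.71298
p₀ = P(outcome | unexposed) = 115/888 = 0.1295
Under exogeneity and monotonicity, PN = (p₁ − p₀) / p₁.
PN = (0.71298 − 0.1295) / 0.71298 = 0.58347 / 0.71298 ≈ 0.8184

PN ≈ 0.818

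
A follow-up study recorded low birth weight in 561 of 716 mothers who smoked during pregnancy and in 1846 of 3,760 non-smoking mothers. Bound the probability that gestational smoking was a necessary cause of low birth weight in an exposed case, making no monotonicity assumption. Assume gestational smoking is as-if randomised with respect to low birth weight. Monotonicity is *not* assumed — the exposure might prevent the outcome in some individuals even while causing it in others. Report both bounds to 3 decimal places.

p₁ = P(outcome | exposed) = 561/716 = 0.78352
p₀ = P(outcome | unexposed) = 1846/3760 = 0.49096
Under exogeneity alone the bounds on PN are max{0,(p₁−p₀)/p₁} ≤ PN ≤ min{1,(1−p₀)/p₁}.
  lower = (p₁ − p₀)/p₁ = 0.29256 / 0.78352 ≈ 0.3734
  upper = min{1, (1 − p₀)/p₁} = 0.50904 / 0.78352 ≈ 0.6497

0.373 ≤ PN ≤ 0.650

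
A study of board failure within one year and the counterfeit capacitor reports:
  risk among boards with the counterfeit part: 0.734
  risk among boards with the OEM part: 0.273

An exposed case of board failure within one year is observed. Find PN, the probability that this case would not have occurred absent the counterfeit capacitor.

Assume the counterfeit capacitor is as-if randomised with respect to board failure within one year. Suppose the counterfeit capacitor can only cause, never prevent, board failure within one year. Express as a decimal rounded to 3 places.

Let p₁ = 0.734, p₀ = 0.273.
Under exogeneity and monotonicity, PN = (p₁ − p₀) / p₁.
PN = (0.734 − 0.273) / 0.734 = 0.461 / 0.734 ≈ 0.6281

PN ≈ 0.628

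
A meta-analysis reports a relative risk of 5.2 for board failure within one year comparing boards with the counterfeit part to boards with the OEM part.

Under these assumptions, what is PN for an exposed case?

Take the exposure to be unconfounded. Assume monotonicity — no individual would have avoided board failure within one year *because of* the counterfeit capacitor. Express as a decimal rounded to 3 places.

PN ≈ 0.808

Under exogeneity and monotonicity, PN = (RR − 1) / RR = 1 − 1/RR.
PN = (5.2 − 1) / 5.2 = 4.2 / 5.2 ≈ 0.8077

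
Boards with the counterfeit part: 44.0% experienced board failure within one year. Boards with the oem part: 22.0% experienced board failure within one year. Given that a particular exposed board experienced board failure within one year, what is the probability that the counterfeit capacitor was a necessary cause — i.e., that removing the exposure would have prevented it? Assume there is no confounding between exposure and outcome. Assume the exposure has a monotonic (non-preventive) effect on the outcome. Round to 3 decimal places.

p₁ = 0.44, p₀ = 0.22.
Under exogeneity and monotonicity, PN = (p₁ − p₀) / p₁.
PN = (0.44 − 0.22) / 0.44 = 0.22 / 0.44 ≈ 0.5000

PN ≈ 0.500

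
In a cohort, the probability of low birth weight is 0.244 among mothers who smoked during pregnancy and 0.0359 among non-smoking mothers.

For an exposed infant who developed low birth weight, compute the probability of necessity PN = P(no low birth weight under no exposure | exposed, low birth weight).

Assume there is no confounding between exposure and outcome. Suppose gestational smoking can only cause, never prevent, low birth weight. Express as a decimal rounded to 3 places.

PN ≈ 0.853

Let p₁ = 0.244, p₀ = 0.0359.
Under exogeneity and monotonicity, PN = (p₁ − p₀) / p₁.
PN = (0.244 − 0.0359) / 0.244 = 0.2081 / 0.244 ≈ 0.8529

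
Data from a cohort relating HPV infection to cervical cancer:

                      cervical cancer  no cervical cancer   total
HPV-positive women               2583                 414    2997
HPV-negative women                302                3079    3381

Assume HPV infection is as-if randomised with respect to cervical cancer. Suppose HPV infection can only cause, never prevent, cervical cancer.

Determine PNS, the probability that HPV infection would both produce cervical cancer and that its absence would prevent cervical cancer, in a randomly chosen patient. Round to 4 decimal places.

PNS ≈ 0.7725

p₁ = P(outcome | exposed) = 2583/2997 = 0.86186
p₀ = P(outcome | unexposed) = 302/3381 = 0.089323
Under exogeneity and monotonicity, PNS = p₁ − p₀.
PNS = 0.86186 − 0.089323 = 0.77254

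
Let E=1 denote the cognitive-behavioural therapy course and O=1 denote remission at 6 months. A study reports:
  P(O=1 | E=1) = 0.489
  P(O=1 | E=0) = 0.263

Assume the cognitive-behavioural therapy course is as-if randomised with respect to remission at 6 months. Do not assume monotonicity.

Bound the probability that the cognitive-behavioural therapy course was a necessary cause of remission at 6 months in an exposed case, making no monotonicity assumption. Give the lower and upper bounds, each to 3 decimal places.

Let p₁ = 0.489, p₀ = 0.263.
Under exogeneity alone the bounds on PN are max{0,(p₁−p₀)/p₁} ≤ PN ≤ min{1,(1−p₀)/p₁}.
  lower = (p₁ − p₀)/p₁ = 0.226 / 0.489 ≈ 0.4622
  upper = min{1, (1 − p₀)/p₁} = 0.737 / 0.489 ≈ 1.5072 → capped at 1

0.462 ≤ PN ≤ 1.000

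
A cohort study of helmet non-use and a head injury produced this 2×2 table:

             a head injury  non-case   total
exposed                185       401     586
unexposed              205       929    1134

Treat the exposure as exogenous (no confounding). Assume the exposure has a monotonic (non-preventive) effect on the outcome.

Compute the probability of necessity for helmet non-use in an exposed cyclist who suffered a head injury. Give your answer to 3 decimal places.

p₁ = P(outcome | exposed) = 185/586 = 0.3157
p₀ = P(outcome | unexposed) = 205/1134 = 0.18078
Under exogeneity and monotonicity, PN = (p₁ − p₀) / p₁.
PN = (0.3157 − 0.18078) / 0.3157 = 0.13492 / 0.3157 ≈ 0.4274

PN ≈ 0.427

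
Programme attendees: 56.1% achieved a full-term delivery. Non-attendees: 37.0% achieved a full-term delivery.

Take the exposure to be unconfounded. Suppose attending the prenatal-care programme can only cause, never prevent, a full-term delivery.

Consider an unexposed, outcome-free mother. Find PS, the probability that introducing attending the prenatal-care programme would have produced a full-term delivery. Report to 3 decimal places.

p₁ = 0.561, p₀ = 0.37.
Under exogeneity and monotonicity, PS = (p₁ − p₀) / (1 − p₀).
PS = (0.561 − 0.37) / (1 − 0.37) = 0.191 / 0.63 ≈ 0.3032

PS ≈ 0.303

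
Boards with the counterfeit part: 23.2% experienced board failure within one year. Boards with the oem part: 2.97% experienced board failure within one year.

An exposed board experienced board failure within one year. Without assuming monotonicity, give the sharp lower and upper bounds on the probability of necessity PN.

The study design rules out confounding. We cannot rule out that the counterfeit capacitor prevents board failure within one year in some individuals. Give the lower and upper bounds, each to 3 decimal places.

p₁ = 0.232, p₀ = 0.0297.
Under exogeneity alone the bounds on PN are max{0,(p₁−p₀)/p₁} ≤ PN ≤ min{1,(1−p₀)/p₁}.
  lower = (p₁ − p₀)/p₁ = 0.2023 / 0.232 ≈ 0.8720
  upper = min{1, (1 − p₀)/p₁} = 0.9703 / 0.232 ≈ 4.1823 → capped at 1

0.872 ≤ PN ≤ 1.000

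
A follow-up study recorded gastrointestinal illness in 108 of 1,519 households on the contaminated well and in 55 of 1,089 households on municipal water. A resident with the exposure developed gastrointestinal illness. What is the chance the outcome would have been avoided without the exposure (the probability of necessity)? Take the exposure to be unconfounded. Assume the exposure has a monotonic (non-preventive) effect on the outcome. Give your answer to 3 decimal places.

p₁ = P(outcome | exposed) = 108/1519 = 0.071099
p₀ = P(outcome | unexposed) = 55/1089 = 0.050505
Under exogeneity and monotonicity, PN = (p₁ − p₀) / p₁.
PN = (0.071099 − 0.050505) / 0.071099 = 0.020594 / 0.071099 ≈ 0.2897

PN ≈ 0.290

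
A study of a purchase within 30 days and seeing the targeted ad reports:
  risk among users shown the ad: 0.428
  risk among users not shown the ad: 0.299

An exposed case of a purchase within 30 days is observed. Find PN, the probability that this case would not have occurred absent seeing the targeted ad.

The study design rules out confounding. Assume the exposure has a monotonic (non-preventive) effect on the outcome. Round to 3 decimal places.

Let p₁ = 0.428, p₀ = 0.299.
Under exogeneity and monotonicity, PN = (p₁ − p₀) / p₁.
PN = (0.428 − 0.299) / 0.428 = 0.129 / 0.428 ≈ 0.3014

PN ≈ 0.301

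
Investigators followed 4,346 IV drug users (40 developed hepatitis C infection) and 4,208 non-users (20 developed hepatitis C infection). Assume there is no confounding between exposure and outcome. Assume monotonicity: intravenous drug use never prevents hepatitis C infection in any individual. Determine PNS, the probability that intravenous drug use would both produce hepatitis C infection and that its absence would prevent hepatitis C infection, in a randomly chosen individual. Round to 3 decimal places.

p₁ = P(outcome | exposed) = 40/4346 = 0.0092039
p₀ = P(outcome | unexposed) = 20/4208 = 0.0047529
Under exogeneity and monotonicity, PNS = p₁ − p₀.
PNS = 0.0092039 − 0.0047529 = 0.004451

PNS ≈ 0.004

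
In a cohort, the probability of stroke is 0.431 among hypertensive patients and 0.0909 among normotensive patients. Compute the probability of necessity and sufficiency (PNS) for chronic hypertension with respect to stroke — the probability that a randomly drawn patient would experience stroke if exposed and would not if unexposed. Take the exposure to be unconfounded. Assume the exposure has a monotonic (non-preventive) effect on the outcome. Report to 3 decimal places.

Let p₁ = 0.431, p₀ = 0.0909.
Under exogeneity and monotonicity, PNS = p₁ − p₀.
PNS = 0.431 − 0.0909 = 0.3401

PNS ≈ 0.340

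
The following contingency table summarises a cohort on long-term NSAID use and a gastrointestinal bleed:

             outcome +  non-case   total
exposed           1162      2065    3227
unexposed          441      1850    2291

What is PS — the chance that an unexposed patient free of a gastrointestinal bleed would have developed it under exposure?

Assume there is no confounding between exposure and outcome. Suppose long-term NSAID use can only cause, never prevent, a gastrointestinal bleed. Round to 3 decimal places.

PS ≈ 0.208

p₁ = P(outcome | exposed) = 1162/3227 = 0.36009
p₀ = P(outcome | unexposed) = 441/2291 = 0.19249
Under exogeneity and monotonicity, PS = (p₁ − p₀)/(1 − p₀).
PS = (0.36009 − 0.19249) / 0.80751 ≈ 0.2075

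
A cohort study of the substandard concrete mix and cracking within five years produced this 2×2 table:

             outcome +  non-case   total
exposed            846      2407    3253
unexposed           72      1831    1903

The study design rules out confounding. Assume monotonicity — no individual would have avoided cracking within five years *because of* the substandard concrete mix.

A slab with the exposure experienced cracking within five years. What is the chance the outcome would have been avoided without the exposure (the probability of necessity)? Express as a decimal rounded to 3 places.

p₁ = P(outcome | exposed) = 846/3253 = 0.26007
p₀ = P(outcome | unexposed) = 72/1903 = 0.037835
Under exogeneity and monotonicity, PN = (p₁ − p₀) / p₁.
PN = (0.26007 − 0.037835) / 0.26007 = 0.22223 / 0.26007 ≈ 0.8545

PN ≈ 0.855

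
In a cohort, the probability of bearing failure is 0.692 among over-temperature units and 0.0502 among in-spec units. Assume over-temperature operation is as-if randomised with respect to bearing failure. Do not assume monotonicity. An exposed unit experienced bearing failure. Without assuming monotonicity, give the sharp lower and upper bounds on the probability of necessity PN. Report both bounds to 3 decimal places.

Let p₁ = 0.692, p₀ = 0.0502.
Under exogeneity alone the bounds on PN are max{0,(p₁−p₀)/p₁} ≤ PN ≤ min{1,(1−p₀)/p₁}.
  lower = (p₁ − p₀)/p₁ = 0.6418 / 0.692 ≈ 0.9275
  upper = min{1, (1 − p₀)/p₁} = 0.9498 / 0.692 ≈ 1.3725 → capped at 1

0.927 ≤ PN ≤ 1.000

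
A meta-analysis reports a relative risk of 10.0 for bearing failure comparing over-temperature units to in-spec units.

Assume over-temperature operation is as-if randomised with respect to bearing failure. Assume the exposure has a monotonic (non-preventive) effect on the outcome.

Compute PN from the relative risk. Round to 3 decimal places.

Under exogeneity and monotonicity, PN = (RR − 1) / RR = 1 − 1/RR.
PN = (10.0 − 1) / 10.0 = 9 / 10.0 ≈ 0.9000

PN ≈ 0.900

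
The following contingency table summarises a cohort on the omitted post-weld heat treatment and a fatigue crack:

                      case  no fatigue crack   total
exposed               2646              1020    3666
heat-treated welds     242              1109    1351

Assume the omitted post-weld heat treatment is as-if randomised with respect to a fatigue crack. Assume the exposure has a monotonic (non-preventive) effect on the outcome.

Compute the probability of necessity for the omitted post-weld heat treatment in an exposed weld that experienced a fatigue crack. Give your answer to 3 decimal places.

p₁ = P(outcome | exposed) = 2646/3666 = 0.72177
p₀ = P(outcome | unexposed) = 242/1351 = 0.17913
Under exogeneity and monotonicity, PN = (p₁ − p₀)/p₁.
PN = (0.72177 − 0.17913) / 0.72177 ≈ 0.7518

PN ≈ 0.752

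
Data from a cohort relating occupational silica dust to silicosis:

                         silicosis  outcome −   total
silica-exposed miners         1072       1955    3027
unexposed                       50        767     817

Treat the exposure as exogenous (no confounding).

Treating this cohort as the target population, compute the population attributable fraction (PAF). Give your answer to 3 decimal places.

PAF ≈ 0.790

p₁ = P(outcome | exposed) = 1072/3027 = 0.35415
p₀ = P(outcome | unexposed) = 50/817 = 0.0612
Exposure prevalence π = 3027/3844 = 0.78746; overall risk P(Y=1) = 0.29188.
Under exogeneity, PAF = [P(Y=1) − p₀]/P(Y=1).
PAF = (0.29188 − 0.0612) / 0.29188 ≈ 0.7903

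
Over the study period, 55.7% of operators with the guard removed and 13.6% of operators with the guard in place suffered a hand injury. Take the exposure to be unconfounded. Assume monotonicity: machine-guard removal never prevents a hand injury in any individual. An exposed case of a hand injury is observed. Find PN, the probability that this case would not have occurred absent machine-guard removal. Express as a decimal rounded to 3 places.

p₁ = 0.557, p₀ = 0.136.
Under exogeneity and monotonicity, PN = (p₁ − p₀) / p₁.
PN = (0.557 − 0.136) / 0.557 = 0.421 / 0.557 ≈ 0.7558

PN ≈ 0.756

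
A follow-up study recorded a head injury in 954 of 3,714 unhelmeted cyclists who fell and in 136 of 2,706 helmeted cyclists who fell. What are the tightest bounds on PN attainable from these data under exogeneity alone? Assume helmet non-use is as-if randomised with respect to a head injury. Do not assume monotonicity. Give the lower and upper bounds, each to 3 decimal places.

0.804 ≤ PN ≤ 1.000

p₁ = P(outcome | exposed) = 954/3714 = 0.25687
p₀ = P(outcome | unexposed) = 136/2706 = 0.050259
Under exogeneity alone the bounds on PN are max{0,(p₁−p₀)/p₁} ≤ PN ≤ min{1,(1−p₀)/p₁}.
  lower = (p₁ − p₀)/p₁ = 0.20661 / 0.25687 ≈ 0.8043
  upper = min{1, (1 − p₀)/p₁} = 0.94974 / 0.25687 ≈ 3.6974 → capped at 1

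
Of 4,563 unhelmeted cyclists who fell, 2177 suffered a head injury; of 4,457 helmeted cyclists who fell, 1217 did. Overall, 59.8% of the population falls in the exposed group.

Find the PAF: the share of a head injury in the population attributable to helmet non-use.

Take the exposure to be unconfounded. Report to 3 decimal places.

PAF ≈ 0.309

p₁ = P(outcome | exposed) = 2177/4563 = 0.4771
p₀ = P(outcome | unexposed) = 1217/4457 = 0.27305
Overall risk P(Y=1) = π·p₁ + (1−π)·p₀ = 0.598×0.4771 + 0.402×0.27305 = 0.39507.
Under exogeneity, PAF = [P(Y=1) − p₀] / P(Y=1).
PAF = (0.39507 − 0.27305) / 0.39507 ≈ 0.3089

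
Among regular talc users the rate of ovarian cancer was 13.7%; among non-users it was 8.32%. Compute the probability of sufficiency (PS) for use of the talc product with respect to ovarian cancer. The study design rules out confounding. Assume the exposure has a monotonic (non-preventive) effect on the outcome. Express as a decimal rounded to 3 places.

p₁ = 0.137, p₀ = 0.0832.
Under exogeneity and monotonicity, PS = (p₁ − p₀) / (1 − p₀).
PS = (0.137 − 0.0832) / (1 − 0.0832) = 0.0538 / 0.9168 ≈ 0.0587

PS ≈ 0.059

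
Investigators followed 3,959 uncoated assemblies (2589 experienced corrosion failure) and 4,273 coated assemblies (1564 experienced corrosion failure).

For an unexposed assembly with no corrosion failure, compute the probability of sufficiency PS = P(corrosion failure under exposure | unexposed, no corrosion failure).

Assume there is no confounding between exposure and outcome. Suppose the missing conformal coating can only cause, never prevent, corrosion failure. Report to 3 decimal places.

PS ≈ 0.454

p₁ = P(outcome | exposed) = 2589/3959 = 0.65395
p₀ = P(outcome | unexposed) = 1564/4273 = 0.36602
Under exogeneity and monotonicity, PS = (p₁ − p₀) / (1 − p₀).
PS = (0.65395 − 0.36602) / (1 − 0.36602) = 0.28793 / 0.63398 ≈ 0.4542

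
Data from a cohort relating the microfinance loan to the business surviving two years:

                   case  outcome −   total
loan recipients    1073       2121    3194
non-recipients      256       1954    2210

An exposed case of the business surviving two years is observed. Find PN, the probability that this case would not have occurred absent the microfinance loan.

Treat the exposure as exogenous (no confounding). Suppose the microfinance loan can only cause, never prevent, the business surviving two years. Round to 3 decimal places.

PN ≈ 0.655

p₁ = P(outcome | exposed) = 1073/3194 = 0.33594
p₀ = P(outcome | unexposed) = 256/2210 = 0.11584
Under exogeneity and monotonicity, PN = (p₁ − p₀)/p₁.
PN = (0.33594 − 0.11584) / 0.33594 ≈ 0.6552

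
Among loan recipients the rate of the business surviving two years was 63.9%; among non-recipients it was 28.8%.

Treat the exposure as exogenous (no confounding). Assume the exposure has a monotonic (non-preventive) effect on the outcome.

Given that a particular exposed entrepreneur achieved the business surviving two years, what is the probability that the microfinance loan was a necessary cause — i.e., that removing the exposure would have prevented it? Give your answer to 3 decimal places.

PN ≈ 0.549

p₁ = 0.639, p₀ = 0.288.
Under exogeneity and monotonicity, PN = (p₁ − p₀) / p₁.
PN = (0.639 − 0.288) / 0.639 = 0.351 / 0.639 ≈ 0.5493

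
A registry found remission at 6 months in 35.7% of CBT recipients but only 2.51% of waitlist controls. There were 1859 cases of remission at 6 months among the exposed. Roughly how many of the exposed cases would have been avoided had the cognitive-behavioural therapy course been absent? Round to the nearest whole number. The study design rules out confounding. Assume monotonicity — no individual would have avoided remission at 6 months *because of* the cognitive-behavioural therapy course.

about 1728 cases

p₁ = 0.357, p₀ = 0.0251.
PN = (p₁ − p₀)/p₁ = (0.357 − 0.0251) / 0.357 ≈ 0.92969.
Attributable cases ≈ PN × (exposed cases) = 0.92969 × 1859 ≈ 1728.30.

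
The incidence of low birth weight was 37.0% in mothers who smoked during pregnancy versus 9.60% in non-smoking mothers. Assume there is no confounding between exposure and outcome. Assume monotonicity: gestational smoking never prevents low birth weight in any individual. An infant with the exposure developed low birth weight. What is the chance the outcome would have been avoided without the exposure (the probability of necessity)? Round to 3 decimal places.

p₁ = 0.37, p₀ = 0.096.
Under exogeneity and monotonicity, PN = (p₁ − p₀) / p₁.
PN = (0.37 − 0.096) / 0.37 = 0.274 / 0.37 ≈ 0.7405

PN ≈ 0.741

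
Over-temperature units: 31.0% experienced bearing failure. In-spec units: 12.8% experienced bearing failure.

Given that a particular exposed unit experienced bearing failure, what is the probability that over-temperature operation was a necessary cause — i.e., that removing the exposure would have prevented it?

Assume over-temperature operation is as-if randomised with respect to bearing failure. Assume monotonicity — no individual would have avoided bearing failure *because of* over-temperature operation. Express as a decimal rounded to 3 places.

PN ≈ 0.587

p₁ = 0.31, p₀ = 0.128.
Under exogeneity and monotonicity, PN = (p₁ − p₀) / p₁.
PN = (0.31 − 0.128) / 0.31 = 0.182 / 0.31 ≈ 0.5871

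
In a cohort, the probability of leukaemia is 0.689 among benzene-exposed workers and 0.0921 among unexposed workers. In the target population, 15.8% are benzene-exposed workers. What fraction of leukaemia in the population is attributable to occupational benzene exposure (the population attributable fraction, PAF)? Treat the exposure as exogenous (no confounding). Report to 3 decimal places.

PAF ≈ 0.506

Let p₁ = 0.689, p₀ = 0.0921.
Overall risk P(Y=1) = π·p₁ + (1−π)·p₀ = 0.158×0.689 + 0.842×0.0921 = 0.18641.
Under exogeneity, PAF = [P(Y=1) − p₀] / P(Y=1).
PAF = (0.18641 − 0.0921) / 0.18641 ≈ 0.5059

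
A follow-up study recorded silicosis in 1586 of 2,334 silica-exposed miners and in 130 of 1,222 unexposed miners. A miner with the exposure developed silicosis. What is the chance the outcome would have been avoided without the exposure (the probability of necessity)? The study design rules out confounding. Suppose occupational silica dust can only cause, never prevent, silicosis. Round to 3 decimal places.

PN ≈ 0.843

p₁ = P(outcome | exposed) = 1586/2334 = 0.67952
p₀ = P(outcome | unexposed) = 130/1222 = 0.10638
Under exogeneity and monotonicity, PN = (p₁ − p₀) / p₁.
PN = (0.67952 − 0.10638) / 0.67952 = 0.57314 / 0.67952 ≈ 0.8434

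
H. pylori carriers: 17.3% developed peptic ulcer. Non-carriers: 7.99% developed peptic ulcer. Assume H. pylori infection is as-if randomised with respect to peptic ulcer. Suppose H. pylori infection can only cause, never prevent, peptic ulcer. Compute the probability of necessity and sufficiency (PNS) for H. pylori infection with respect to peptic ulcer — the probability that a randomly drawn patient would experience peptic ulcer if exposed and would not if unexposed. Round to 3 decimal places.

p₁ = 0.173, p₀ = 0.0799.
Under exogeneity and monotonicity, PNS = p₁ − p₀.
PNS = 0.173 − 0.0799 = 0.0931

PNS ≈ 0.093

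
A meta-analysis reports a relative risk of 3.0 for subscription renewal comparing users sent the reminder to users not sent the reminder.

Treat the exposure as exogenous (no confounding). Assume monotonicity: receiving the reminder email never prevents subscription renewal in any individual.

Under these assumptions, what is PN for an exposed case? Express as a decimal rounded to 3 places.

PN ≈ 0.667

Under exogeneity and monotonicity, PN = (RR − 1) / RR = 1 − 1/RR.
PN = (3.0 − 1) / 3.0 = 2 / 3.0 ≈ 0.6667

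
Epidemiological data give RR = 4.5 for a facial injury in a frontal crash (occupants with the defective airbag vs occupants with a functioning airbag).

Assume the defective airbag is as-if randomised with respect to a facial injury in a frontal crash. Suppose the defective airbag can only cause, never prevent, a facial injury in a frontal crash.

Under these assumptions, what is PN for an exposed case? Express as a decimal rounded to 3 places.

PN ≈ 0.778

Under exogeneity and monotonicity, PN = (RR − 1) / RR = 1 − 1/RR.
PN = (4.5 − 1) / 4.5 = 3.5 / 4.5 ≈ 0.7778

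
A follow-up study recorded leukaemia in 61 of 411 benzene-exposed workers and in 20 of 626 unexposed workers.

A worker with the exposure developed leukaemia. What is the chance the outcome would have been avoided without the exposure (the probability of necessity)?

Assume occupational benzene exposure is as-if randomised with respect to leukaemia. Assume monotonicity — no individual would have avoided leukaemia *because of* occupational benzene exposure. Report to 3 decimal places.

PN ≈ 0.785

p₁ = P(outcome | exposed) = 61/411 = 0.14842
p₀ = P(outcome | unexposed) = 20/626 = 0.031949
Under exogeneity and monotonicity, PN = (p₁ − p₀) / p₁.
PN = (0.14842 − 0.031949) / 0.14842 = 0.11647 / 0.14842 ≈ 0.7847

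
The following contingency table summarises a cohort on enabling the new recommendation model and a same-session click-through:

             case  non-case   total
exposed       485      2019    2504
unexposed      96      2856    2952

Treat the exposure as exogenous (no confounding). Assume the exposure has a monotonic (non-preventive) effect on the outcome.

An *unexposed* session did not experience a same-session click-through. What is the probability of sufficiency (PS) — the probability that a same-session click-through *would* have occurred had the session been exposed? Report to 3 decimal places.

PS ≈ 0.167

p₁ = P(outcome | exposed) = 485/2504 = 0.19369
p₀ = P(outcome | unexposed) = 96/2952 = 0.03252
Under exogeneity and monotonicity, PS = (p₁ − p₀)/(1 − p₀).
PS = (0.19369 − 0.03252) / 0.96748 ≈ 0.1666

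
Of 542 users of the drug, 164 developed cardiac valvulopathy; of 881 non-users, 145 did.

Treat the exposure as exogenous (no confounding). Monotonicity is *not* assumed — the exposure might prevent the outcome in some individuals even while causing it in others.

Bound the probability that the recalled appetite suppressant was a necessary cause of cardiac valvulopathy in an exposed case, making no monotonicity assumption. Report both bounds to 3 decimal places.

p₁ = P(outcome | exposed) = 164/542 = 0.30258
p₀ = P(outcome | unexposed) = 145/881 = 0.16459
Under exogeneity alone the bounds on PN are max{0,(p₁−p₀)/p₁} ≤ PN ≤ min{1,(1−p₀)/p₁}.
  lower = (p₁ − p₀)/p₁ = 0.138 / 0.30258 ≈ 0.4561
  upper = min{1, (1 − p₀)/p₁} = 0.83541 / 0.30258 ≈ 2.7609 → capped at 1

0.456 ≤ PN ≤ 1.000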